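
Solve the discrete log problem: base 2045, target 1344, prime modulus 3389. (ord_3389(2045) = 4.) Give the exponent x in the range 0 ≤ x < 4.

Successive powers of 2045 modulo 3389:
  2045^0=1  2045^1=2045  2045^2=3388  2045^3=1344
So 2045^3 ≡ 1344 (mod 3389), giving x = 3.

3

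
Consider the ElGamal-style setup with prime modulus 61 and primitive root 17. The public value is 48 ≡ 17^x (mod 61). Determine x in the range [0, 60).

Baby-step giant-step with m = ceil(sqrt(60)) = 8.
Baby table (17^j mod 61 for j=0..7):
  0:1  1:17  2:45  3:33  4:12  5:21  6:52  7:30
Giant step factor: 17^(-8) ≡ 25 (mod 61).
Scan 48·25^i mod 61 for i = 0, 1, …:
  i=0: 48   i=1: 41   i=2: 49   i=3: 5
  i=4: 3   i=5: 14   i=6: 45
Match at i=6, j=2: x = 6·8 + 2 = 50.

50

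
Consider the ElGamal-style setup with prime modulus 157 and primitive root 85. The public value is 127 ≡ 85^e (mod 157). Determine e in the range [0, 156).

Baby-step giant-step with m = ceil(sqrt(156)) = 13.
Baby table (85^j mod 157 for j=0..12):
  0:1  1:85  2:3  3:98  4:9  5:137  6:27  7:97
  8:81  9:134  10:86  11:88  12:101
Giant step factor: 85^(-13) ≡ 135 (mod 157).
Scan 127·135^i mod 157 for i = 0, 1, …:
  i=0: 127   i=1: 32   i=2: 81
Match at i=2, j=8: e = 2·13 + 8 = 34.

34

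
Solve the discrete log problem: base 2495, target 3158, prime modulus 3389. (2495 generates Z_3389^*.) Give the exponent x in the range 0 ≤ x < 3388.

2495

Baby-step giant-step with m = ceil(sqrt(3388)) = 59.
Baby table (2495^j mod 3389 for j=0..58):
  0:1  1:2495  2:2821  3:2831  4:669  5:1767  6:2965  7:2877
  8:213  9:2751  10:1020  11:3150  12:159  13:192  14:1191  15:2781
  16:1312  17:3055  18:364  19:3317  20:3366  21:228  22:2897  23:2667
  24:1558  25:27  26:2974  27:1609  28:1879  29:1118  30:263  31:2108
  32:3121  33:2362  34:3108  35:428  36:325  37:904  38:1795  39:1656
  40:529  41:1534  42:1149  43:3050  44:1445  45:2768  46:2767  47:272
  48:840  49:1398  50:729  51:2351  52:2775  53:3287  54:3074  55:323
  56:2692  57:2931  58:2772
Giant step factor: 2495^(-59) ≡ 1617 (mod 3389).
Scan 3158·1617^i mod 3389 for i = 0, 1, …:
  i=0: 3158   i=1: 2652   i=2: 1199   i=3: 275
  i=4: 716   i=5: 2123   i=6: 3223   i=7: 2698
  i=8: 1023   i=9: 359     …   i=41: 2475
  i=42: 3055
Match at i=42, j=17: x = 42·59 + 17 = 2495.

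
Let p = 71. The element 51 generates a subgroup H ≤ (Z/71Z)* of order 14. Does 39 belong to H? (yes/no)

yes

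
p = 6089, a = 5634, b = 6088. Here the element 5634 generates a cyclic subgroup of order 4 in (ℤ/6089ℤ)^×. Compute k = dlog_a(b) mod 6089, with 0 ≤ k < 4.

Successive powers of 5634 modulo 6089:
  5634^0=1  5634^1=5634  5634^2=6088
So 5634^2 ≡ 6088 (mod 6089), giving k = 2.

2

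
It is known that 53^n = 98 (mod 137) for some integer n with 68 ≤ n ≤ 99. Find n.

Compute 53^68 mod 137 = 136, then multiply by 53 repeatedly:
  53^68=136  53^69=84  53^70=68  53^71=42  53^72=34
  53^73=21  53^74=17  53^75=79  53^76=77  53^77=108
  53^78=107  53^79=54  53^80=122  53^81=27  53^82=61
  53^83=82  53^84=99  53^85=41  53^86=118  53^87=89
  53^88=59  53^89=113  53^90=98
Found 98 at exponent 90.

90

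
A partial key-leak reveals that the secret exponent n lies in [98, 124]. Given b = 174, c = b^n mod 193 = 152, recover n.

103

Compute 174^98 mod 193 = 25, then multiply by 174 repeatedly:
  174^98=25  174^99=104  174^100=147  174^101=102  174^102=185
  174^103=152
Found 152 at exponent 103.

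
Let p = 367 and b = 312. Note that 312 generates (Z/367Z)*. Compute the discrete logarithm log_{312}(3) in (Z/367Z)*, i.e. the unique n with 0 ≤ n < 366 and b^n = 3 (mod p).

Baby-step giant-step with m = ceil(sqrt(366)) = 20.
Baby table (312^j mod 367 for j=0..19):
  0:1  1:312  2:89  3:243  4:214  5:341  6:329  7:255
  8:288  9:308  10:309  11:254  12:343  13:219  14:66  15:40
  16:2  17:257  18:178  19:119
Giant step factor: 312^(-20) ≡ 361 (mod 367).
Scan 3·361^i mod 367 for i = 0, 1, …:
  i=0: 3   i=1: 349   i=2: 108   i=3: 86
  i=4: 218   i=5: 160   i=6: 141   i=7: 255
Match at i=7, j=7: n = 7·20 + 7 = 147.

147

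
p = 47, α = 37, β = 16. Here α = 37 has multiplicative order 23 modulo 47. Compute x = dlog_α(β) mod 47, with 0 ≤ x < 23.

5

Successive powers of 37 modulo 47:
  37^0=1  37^1=37  37^2=6  37^3=34  37^4=36  37^5=16
So 37^5 ≡ 16 (mod 47), giving x = 5.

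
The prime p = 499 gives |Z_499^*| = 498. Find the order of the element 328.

249

The order of 328 must divide p − 1 = 498 = 2 · 3 · 83.
Divisors: 1, 2, 3, 6, 83, 166, 249, 498.
Check each in increasing order: 328^1 ≡ 328;  328^2 ≡ 299;  328^3 ≡ 268;  328^6 ≡ 467;  328^83 ≡ 359;  328^166 ≡ 139;  328^249 ≡ 1.
Smallest exponent giving 1 is 249.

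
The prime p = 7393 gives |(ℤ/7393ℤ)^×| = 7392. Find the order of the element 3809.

3696

The order of 3809 must divide p − 1 = 7392 = 2^5 · 3 · 7 · 11.
Divisors: 1, 2, 3, 4, 6, 7, 8, 11, 12, 14, 16, 21, 22, 24, 28, 32, 33, 42, 44, 48, 56, 66, 77, 84, 88, 96, 112, 132, 154, 168, 176, 224, 231, 264, 308, 336, 352, 462, 528, 616, 672, 924, 1056, 1232, 1848, 2464, 3696, 7392.
Check each in increasing order: 3809^1 ≡ 3809;  3809^2 ≡ 3415;  3809^3 ≡ 3448;  3809^4 ≡ 3464;  3809^6 ≡ 760;  3809^7 ≡ 4177;  3809^8 ≡ 457;  3809^11 ≡ 1027;  3809^12 ≡ 946;  3809^14 ≡ 7242;  3809^16 ≡ 1845;  3809^21 ≡ 5071;  3809^22 ≡ 4923;  3809^24 ≡ 363;  3809^28 ≡ 622;  3809^32 ≡ 3245;  3809^33 ≡ 6502;  3809^42 ≡ 2187;  3809^44 ≡ 1675;  3809^48 ≡ 6088;  3809^56 ≡ 2448;  3809^66 ≡ 2830;  3809^77 ≡ 961;  3809^84 ≡ 7091;  3809^88 ≡ 3678;  3809^96 ≡ 2635;  3809^112 ≡ 4374;  3809^132 ≡ 2281;  3809^154 ≡ 6789;  3809^168 ≡ 2488;  3809^176 ≡ 5887;  3809^224 ≡ 6185;  3809^231 ≡ 3603;  3809^264 ≡ 5682;  3809^308 ≡ 2559;  3809^336 ≡ 2203;  3809^352 ≡ 5778;  3809^462 ≡ 6894;  3809^528 ≡ 7286;  3809^616 ≡ 5676;  3809^672 ≡ 3401;  3809^924 ≡ 5032;  3809^1056 ≡ 4056;  3809^1232 ≡ 5675;  3809^1848 ≡ 7392;  3809^2464 ≡ 1717;  3809^3696 ≡ 1.
Smallest exponent giving 1 is 3696.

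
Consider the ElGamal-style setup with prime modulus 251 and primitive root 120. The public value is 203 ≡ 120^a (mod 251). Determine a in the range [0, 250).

231

Baby-step giant-step with m = ceil(sqrt(250)) = 16.
Baby table (120^j mod 251 for j=0..15):
  0:1  1:120  2:93  3:116  4:115  5:246  6:153  7:37
  8:173  9:178  10:25  11:239  12:66  13:139  14:114  15:126
Giant step factor: 120^(-16) ≡ 205 (mod 251).
Scan 203·205^i mod 251 for i = 0, 1, …:
  i=0: 203   i=1: 200   i=2: 87   i=3: 14
  i=4: 109   i=5: 6   i=6: 226   i=7: 146
  i=8: 61   i=9: 206     …   i=13: 212
  i=14: 37
Match at i=14, j=7: a = 14·16 + 7 = 231.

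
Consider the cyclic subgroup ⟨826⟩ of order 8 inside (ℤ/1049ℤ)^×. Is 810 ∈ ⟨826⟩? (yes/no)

no

810 ∈ ⟨826⟩ iff 810^8 ≡ 1 (mod 1049), since |⟨826⟩| = 8.
810^8 mod 1049 = 757.
Since 757 ≠ 1, 810 does not lie in the subgroup.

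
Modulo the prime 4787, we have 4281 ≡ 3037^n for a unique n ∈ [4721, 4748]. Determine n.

Compute 3037^4721 mod 4787 = 846, then multiply by 3037 repeatedly:
  3037^4721=846  3037^4722=3470  3037^4723=2203  3037^4724=3072  3037^4725=4588
  3037^4726=3586  3037^4727=257  3037^4728=228  3037^4729=3108  3037^4730=3819
  3037^4731=4189  3037^4732=2934  3037^4733=1951  3037^4734=3668  3037^4735=367
  3037^4736=3995  3037^4737=2557  3037^4738=1095  3037^4739=3337  3037^4740=390
  3037^4741=2041  3037^4742=4139  3037^4743=4268  3037^4744=3507  3037^4745=4471
  3037^4746=2495  3037^4747=4281
Found 4281 at exponent 4747.

4747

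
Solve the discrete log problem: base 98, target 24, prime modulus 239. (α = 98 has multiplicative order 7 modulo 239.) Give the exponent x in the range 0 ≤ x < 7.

4

Successive powers of 98 modulo 239:
  98^0=1  98^1=98  98^2=44  98^3=10  98^4=24
So 98^4 ≡ 24 (mod 239), giving x = 4.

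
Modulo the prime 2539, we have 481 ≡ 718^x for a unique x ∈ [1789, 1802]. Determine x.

1791

Compute 718^1789 mod 2539 = 1974, then multiply by 718 repeatedly:
  718^1789=1974  718^1790=570  718^1791=481
Found 481 at exponent 1791.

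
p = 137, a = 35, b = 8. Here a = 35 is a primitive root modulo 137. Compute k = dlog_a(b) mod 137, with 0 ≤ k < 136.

70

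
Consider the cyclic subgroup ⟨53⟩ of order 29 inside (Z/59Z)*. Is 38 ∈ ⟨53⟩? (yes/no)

38 ∈ ⟨53⟩ iff 38^29 ≡ 1 (mod 59), since |⟨53⟩| = 29.
38^29 mod 59 = 58.
Since 58 ≠ 1, 38 does not lie in the subgroup.

no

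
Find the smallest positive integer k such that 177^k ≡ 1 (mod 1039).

519

The order of 177 must divide p − 1 = 1038 = 2 · 3 · 173.
Divisors: 1, 2, 3, 6, 173, 346, 519, 1038.
Check each in increasing order: 177^1 ≡ 177;  177^2 ≡ 159;  177^3 ≡ 90;  177^6 ≡ 827;  177^173 ≡ 898;  177^346 ≡ 140;  177^519 ≡ 1.
Smallest exponent giving 1 is 519.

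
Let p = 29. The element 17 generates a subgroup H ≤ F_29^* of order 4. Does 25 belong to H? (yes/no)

no

⟨17⟩ has order 4; its elements mod 29 are {1, 12, 17, 28}.
25 is not in this set.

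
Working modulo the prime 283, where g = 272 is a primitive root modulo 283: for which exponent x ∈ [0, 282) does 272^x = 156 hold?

129

Baby-step giant-step with m = ceil(sqrt(282)) = 17.
Baby table (272^j mod 283 for j=0..16):
  0:1  1:272  2:121  3:84  4:208  5:259  6:264  7:209
  8:248  9:102  10:10  11:173  12:78  13:274  14:99  15:43
  16:93
Giant step factor: 272^(-17) ≡ 148 (mod 283).
Scan 156·148^i mod 283 for i = 0, 1, …:
  i=0: 156   i=1: 165   i=2: 82   i=3: 250
  i=4: 210   i=5: 233   i=6: 241   i=7: 10
Match at i=7, j=10: x = 7·17 + 10 = 129.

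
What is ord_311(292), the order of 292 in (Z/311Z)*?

The order of 292 must divide p − 1 = 310 = 2 · 5 · 31.
Divisors: 1, 2, 5, 10, 31, 62, 155, 310.
Check each in increasing order: 292^1 ≡ 292;  292^2 ≡ 50;  292^5 ≡ 83;  292^10 ≡ 47;  292^31 ≡ 36;  292^62 ≡ 52;  292^155 ≡ 1.
Smallest exponent giving 1 is 155.

155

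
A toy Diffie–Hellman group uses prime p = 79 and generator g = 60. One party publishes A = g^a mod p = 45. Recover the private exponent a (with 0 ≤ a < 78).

Baby-step giant-step with m = ceil(sqrt(78)) = 9.
Baby table (60^j mod 79 for j=0..8):
  0:1  1:60  2:45  3:14  4:50  5:77  6:38  7:68
  8:51
Giant step factor: 60^(-9) ≡ 15 (mod 79).
Scan 45·15^i mod 79 for i = 0, 1, …:
  i=0: 45
Match at i=0, j=2: a = 0·9 + 2 = 2.

2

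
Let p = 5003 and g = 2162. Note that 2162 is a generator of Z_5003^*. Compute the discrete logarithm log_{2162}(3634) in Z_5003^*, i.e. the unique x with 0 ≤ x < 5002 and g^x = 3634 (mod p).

Baby-step giant-step with m = ceil(sqrt(5002)) = 71.
Baby table (2162^j mod 5003 for j=0..70):
  0:1  1:2162  2:1442  3:735  4:3119  5:4237  6:4904  7:1091
  8:2329  9:2280  10:1405  11:789  12:4798  13:2057  14:4570  15:4418
  16:989  17:1937  18:283  19:1480  20:2843  21:2882  22:2149  23:3354
  24:2001  25:3570  26:3714  27:4856  28:2378  29:3155  30:2021  31:1783
  32:2536  33:4547  34:4722  35:2844  36:41  37:3591  38:4089  39:117
  40:2804  41:3615  42:944  43:4707  44:432  45:3426  46:2572  47:2331
  48:1601  49:4289  50:2259  51:1030  52:525  53:4372  54:1597  55:644
  56:1494  57:3093  58:3058  59:2433  60:1993  61:1283  62:2184  63:3979
  64:2441  65:4280  66:2813  67:3061  68:3916  69:1316  70:3488
Giant step factor: 2162^(-71) ≡ 4915 (mod 5003).
Scan 3634·4915^i mod 5003 for i = 0, 1, …:
  i=0: 3634   i=1: 400   i=2: 4824   i=3: 743
  i=4: 4658   i=5: 342   i=6: 4925   i=7: 1861
  i=8: 1331   i=9: 2944     …   i=27: 3226
  i=28: 1283
Match at i=28, j=61: x = 28·71 + 61 = 2049.

2049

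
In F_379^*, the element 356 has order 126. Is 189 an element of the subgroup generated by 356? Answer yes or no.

no

189 ∈ ⟨356⟩ iff 189^126 ≡ 1 (mod 379), since |⟨356⟩| = 126.
189^126 mod 379 = 51.
Since 51 ≠ 1, 189 does not lie in the subgroup.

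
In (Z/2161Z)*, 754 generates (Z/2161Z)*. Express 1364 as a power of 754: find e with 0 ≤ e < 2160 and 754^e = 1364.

1581

Baby-step giant-step with m = ceil(sqrt(2160)) = 47.
Baby table (754^j mod 2161 for j=0..46):
  0:1  1:754  2:173  3:782  4:1836  5:1304  6:2122  7:848
  8:1897  9:1917  10:1870  11:1008  12:1521  13:1504  14:1652  15:872
  16:544  17:1747  18:1189  19:1852  20:402  21:568  22:394  23:1019
  24:1171  25:1246  26:1610  27:1619  28:1922  29:1318  30:1873  31:1109
  32:2040  33:1689  34:677  35:462  36:427  37:2130  38:397  39:1120
  40:1690  41:1431  42:635  43:1209  44:1805  45:1701  46:1081
Giant step factor: 754^(-47) ≡ 321 (mod 2161).
Scan 1364·321^i mod 2161 for i = 0, 1, …:
  i=0: 1364   i=1: 1322   i=2: 806   i=3: 1567
  i=4: 1655   i=5: 1810   i=6: 1862   i=7: 1266
  i=8: 118   i=9: 1141     …   i=32: 1635
  i=33: 1873
Match at i=33, j=30: e = 33·47 + 30 = 1581.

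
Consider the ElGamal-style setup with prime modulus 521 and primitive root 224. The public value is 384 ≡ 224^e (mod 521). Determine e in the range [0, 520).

Baby-step giant-step with m = ceil(sqrt(520)) = 23.
Baby table (224^j mod 521 for j=0..22):
  0:1  1:224  2:160  3:412  4:71  5:274  6:419  7:76
  8:352  9:177  10:52  11:186  12:505  13:63  14:45  15:181
  16:427  17:305  18:69  19:347  20:99  21:294  22:210
Giant step factor: 224^(-23) ≡ 66 (mod 521).
Scan 384·66^i mod 521 for i = 0, 1, …:
  i=0: 384   i=1: 336   i=2: 294
Match at i=2, j=21: e = 2·23 + 21 = 67.

67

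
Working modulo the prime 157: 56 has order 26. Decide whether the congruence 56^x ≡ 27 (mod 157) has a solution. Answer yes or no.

27 ∈ ⟨56⟩ iff 27^26 ≡ 1 (mod 157), since |⟨56⟩| = 26.
27^26 mod 157 = 1.
Since 1 = 1, 27 lies in the subgroup.

yes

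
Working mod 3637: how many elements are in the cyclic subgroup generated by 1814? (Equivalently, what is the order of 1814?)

404

The order of 1814 must divide p − 1 = 3636 = 2^2 · 3^2 · 101.
Divisors: 1, 2, 3, 4, 6, 9, 12, 18, 36, 101, 202, 303, 404, 606, 909, 1212, 1818, 3636.
Check each in increasing order: 1814^1 ≡ 1814;  1814^2 ≡ 2748;  1814^3 ≡ 2182;  1814^4 ≡ 1092;  1814^6 ≡ 291;  1814^9 ≡ 2124;  1814^12 ≡ 1030;  1814^18 ≡ 1496;  1814^36 ≡ 1261;  1814^101 ≡ 1027;  1814^202 ≡ 3636;  1814^303 ≡ 2610;  1814^404 ≡ 1.
Smallest exponent giving 1 is 404.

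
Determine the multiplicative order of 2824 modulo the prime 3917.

3916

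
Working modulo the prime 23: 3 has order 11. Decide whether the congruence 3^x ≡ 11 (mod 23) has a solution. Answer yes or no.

⟨3⟩ has order 11; its elements mod 23 are {1, 2, 3, 4, 6, 8, 9, 12, 13, 16, 18}.
11 is not in this set.

no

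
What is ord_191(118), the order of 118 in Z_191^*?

The order of 118 must divide p − 1 = 190 = 2 · 5 · 19.
Divisors: 1, 2, 5, 10, 19, 38, 95, 190.
Check each in increasing order: 118^1 ≡ 118;  118^2 ≡ 172;  118^5 ≡ 5;  118^10 ≡ 25;  118^19 ≡ 49;  118^38 ≡ 109;  118^95 ≡ 1.
Smallest exponent giving 1 is 95.

95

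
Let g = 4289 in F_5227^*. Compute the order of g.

402

The order of 4289 must divide p − 1 = 5226 = 2 · 3 · 13 · 67.
Divisors: 1, 2, 3, 6, 13, 26, 39, 67, 78, 134, 201, 402, 871, 1742, 2613, 5226.
Check each in increasing order: 4289^1 ≡ 4289;  4289^2 ≡ 1708;  4289^3 ≡ 2585;  4289^6 ≡ 2119;  4289^13 ≡ 4453;  4289^26 ≡ 3198;  4289^39 ≡ 2346;  4289^67 ≡ 452;  4289^78 ≡ 4912;  4289^134 ≡ 451;  4289^201 ≡ 5226;  4289^402 ≡ 1.
Smallest exponent giving 1 is 402.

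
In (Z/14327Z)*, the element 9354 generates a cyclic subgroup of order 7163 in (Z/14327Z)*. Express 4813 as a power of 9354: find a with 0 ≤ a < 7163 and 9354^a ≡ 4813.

3737

Baby-step giant-step with m = ceil(sqrt(7163)) = 85.
Baby table (9354^j mod 14327 for j=0..84):
  0:1  1:9354  2:2327  3:4045  4:13650  5:14203  6:591  7:12319
  8:14192  9:12313  10:1049  11:12678  12:5433  13:2413  14:6177  15:13194
  16:3898  17:14004  18:1655  19:7710  20:11549  21:3766  22:11398  23:9685
  24:3869  25:624  26:5807  27:5021  28:2528  29:7362  30:8586  31:10609
  32:7784  33:1722  34:4040  35:9861  36:2568  37:9020  38:1377  39:485
  40:9358  41:11089  42:13353  43:1176  44:11495  45:95  46:356  47:6160
  48:11773  49:7320  50:2547  51:13164  52:9818  53:1502  54:9248  55:13693
  56:942  57:363  58:3  59:13735  60:6981  61:12135  62:12296  63:13955
  64:1773  65:8303  66:13922  67:8285  68:3147  69:9380  70:1972  71:7239
  72:4204  73:10928  74:11694  75:13358  76:4965  77:8803  78:5993  79:11298
  80:5540  81:401  82:11607  83:1872  84:3094
Giant step factor: 9354^(-85) ≡ 12322 (mod 14327).
Scan 4813·12322^i mod 14327 for i = 0, 1, …:
  i=0: 4813   i=1: 6333   i=2: 10384   i=3: 11538
  i=4: 4415   i=5: 2011   i=6: 8159   i=7: 2639
  i=8: 9795   i=9: 3342     …   i=42: 3860
  i=43: 11607
Match at i=43, j=82: a = 43·85 + 82 = 3737.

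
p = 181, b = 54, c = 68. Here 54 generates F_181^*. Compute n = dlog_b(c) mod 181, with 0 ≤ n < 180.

Baby-step giant-step with m = ceil(sqrt(180)) = 14.
Baby table (54^j mod 181 for j=0..13):
  0:1  1:54  2:20  3:175  4:38  5:61  6:36  7:134
  8:177  9:146  10:101  11:24  12:29  13:118
Giant step factor: 54^(-14) ≡ 137 (mod 181).
Scan 68·137^i mod 181 for i = 0, 1, …:
  i=0: 68   i=1: 85   i=2: 61
Match at i=2, j=5: n = 2·14 + 5 = 33.

33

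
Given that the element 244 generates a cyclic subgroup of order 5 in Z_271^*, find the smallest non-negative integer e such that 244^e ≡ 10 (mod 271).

Successive powers of 244 modulo 271:
  244^0=1  244^1=244  244^2=187  244^3=100  244^4=10
So 244^4 ≡ 10 (mod 271), giving e = 4.

4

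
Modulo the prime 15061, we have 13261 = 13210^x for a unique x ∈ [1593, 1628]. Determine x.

Compute 13210^1593 mod 15061 = 2737, then multiply by 13210 repeatedly:
  13210^1593=2737  13210^1594=9370  13210^1595=6402  13210^1596=2905  13210^1597=14683
  13210^1598=6872  13210^1599=6473  13210^1600=7033  13210^1601=9682  13210^1602=1208
  13210^1603=8081  13210^1604=12703  13210^1605=12029  13210^1606=9540  13210^1607=8013
  13210^1608=3022  13210^1609=8970  13210^1610=8813  13210^1611=13261
Found 13261 at exponent 1611.

1611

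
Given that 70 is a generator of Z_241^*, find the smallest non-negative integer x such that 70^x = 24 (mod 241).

208

Baby-step giant-step with m = ceil(sqrt(240)) = 16.
Baby table (70^j mod 241 for j=0..15):
  0:1  1:70  2:80  3:57  4:134  5:222  6:116  7:167
  8:122  9:105  10:120  11:206  12:201  13:92  14:174  15:130
Giant step factor: 70^(-16) ≡ 54 (mod 241).
Scan 24·54^i mod 241 for i = 0, 1, …:
  i=0: 24   i=1: 91   i=2: 94   i=3: 15
  i=4: 87   i=5: 119   i=6: 160   i=7: 205
  i=8: 225   i=9: 100   i=10: 98   i=11: 231
  i=12: 183   i=13: 1
Match at i=13, j=0: x = 13·16 + 0 = 208.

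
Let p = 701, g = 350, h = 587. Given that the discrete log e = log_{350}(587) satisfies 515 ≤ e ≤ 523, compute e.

520

Compute 350^515 mod 701 = 143, then multiply by 350 repeatedly:
  350^515=143  350^516=279  350^517=211  350^518=245  350^519=228
  350^520=587
Found 587 at exponent 520.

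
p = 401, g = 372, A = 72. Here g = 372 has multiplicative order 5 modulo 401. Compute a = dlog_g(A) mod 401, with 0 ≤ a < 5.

Successive powers of 372 modulo 401:
  372^0=1  372^1=372  372^2=39  372^3=72
So 372^3 ≡ 72 (mod 401), giving a = 3.

3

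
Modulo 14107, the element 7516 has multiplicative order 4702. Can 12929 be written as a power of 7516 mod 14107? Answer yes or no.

no

12929 ∈ ⟨7516⟩ iff 12929^4702 ≡ 1 (mod 14107), since |⟨7516⟩| = 4702.
12929^4702 mod 14107 = 8958.
Since 8958 ≠ 1, 12929 does not lie in the subgroup.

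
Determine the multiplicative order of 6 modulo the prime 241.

20

The order of 6 must divide p − 1 = 240 = 2^4 · 3 · 5.
Divisors: 1, 2, 3, 4, 5, 6, 8, 10, 12, 15, 16, 20, 24, 30, 40, 48, 60, 80, 120, 240.
Check each in increasing order: 6^1 ≡ 6;  6^2 ≡ 36;  6^3 ≡ 216;  6^4 ≡ 91;  6^5 ≡ 64;  6^6 ≡ 143;  6^8 ≡ 87;  6^10 ≡ 240;  6^12 ≡ 205;  6^15 ≡ 177;  6^16 ≡ 98;  6^20 ≡ 1.
Smallest exponent giving 1 is 20.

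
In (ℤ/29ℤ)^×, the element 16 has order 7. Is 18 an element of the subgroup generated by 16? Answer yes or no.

18 ∈ ⟨16⟩ iff 18^7 ≡ 1 (mod 29), since |⟨16⟩| = 7.
18^7 mod 29 = 17.
Since 17 ≠ 1, 18 does not lie in the subgroup.

no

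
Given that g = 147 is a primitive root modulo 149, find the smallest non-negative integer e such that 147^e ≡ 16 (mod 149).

4

Baby-step giant-step with m = ceil(sqrt(148)) = 13.
Baby table (147^j mod 149 for j=0..12):
  0:1  1:147  2:4  3:141  4:16  5:117  6:64  7:21
  8:107  9:84  10:130  11:38  12:73
Giant step factor: 147^(-13) ≡ 50 (mod 149).
Scan 16·50^i mod 149 for i = 0, 1, …:
  i=0: 16
Match at i=0, j=4: e = 0·13 + 4 = 4.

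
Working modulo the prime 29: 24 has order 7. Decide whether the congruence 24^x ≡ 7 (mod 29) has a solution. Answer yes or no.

yes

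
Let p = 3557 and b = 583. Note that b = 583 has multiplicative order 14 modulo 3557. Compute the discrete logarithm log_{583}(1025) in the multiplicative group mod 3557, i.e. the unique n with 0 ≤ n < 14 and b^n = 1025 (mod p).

Successive powers of 583 modulo 3557:
  583^0=1  583^1=583  583^2=1974  583^3=1931  583^4=1761  583^5=2247
  583^6=1025
So 583^6 ≡ 1025 (mod 3557), giving n = 6.

6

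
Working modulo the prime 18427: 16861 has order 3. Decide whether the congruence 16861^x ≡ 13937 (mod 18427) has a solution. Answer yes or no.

no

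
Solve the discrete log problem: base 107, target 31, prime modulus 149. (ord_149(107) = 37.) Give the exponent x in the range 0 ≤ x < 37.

35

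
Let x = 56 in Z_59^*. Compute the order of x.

The order of 56 must divide p − 1 = 58 = 2 · 29.
Divisors: 1, 2, 29, 58.
Check each in increasing order: 56^1 ≡ 56;  56^2 ≡ 9;  56^29 ≡ 58;  56^58 ≡ 1.
Smallest exponent giving 1 is 58.

58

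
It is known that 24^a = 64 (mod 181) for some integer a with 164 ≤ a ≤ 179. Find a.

Compute 24^164 mod 181 = 38, then multiply by 24 repeatedly:
  24^164=38  24^165=7  24^166=168  24^167=50  24^168=114
  24^169=21  24^170=142  24^171=150  24^172=161  24^173=63
  24^174=64
Found 64 at exponent 174.

174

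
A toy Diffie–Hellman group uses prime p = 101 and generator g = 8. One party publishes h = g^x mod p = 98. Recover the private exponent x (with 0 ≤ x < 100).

Baby-step giant-step with m = ceil(sqrt(100)) = 10.
Baby table (8^j mod 101 for j=0..9):
  0:1  1:8  2:64  3:7  4:56  5:44  6:49  7:89
  8:5  9:40
Giant step factor: 8^(-10) ≡ 6 (mod 101).
Scan 98·6^i mod 101 for i = 0, 1, …:
  i=0: 98   i=1: 83   i=2: 94   i=3: 59
  i=4: 51   i=5: 3   i=6: 18   i=7: 7
Match at i=7, j=3: x = 7·10 + 3 = 73.

73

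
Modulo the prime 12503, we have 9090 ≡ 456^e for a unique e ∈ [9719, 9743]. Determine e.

9737

Compute 456^9719 mod 12503 = 10195, then multiply by 456 repeatedly:
  456^9719=10195  456^9720=10307  456^9721=11367  456^9722=7110  456^9723=3883
  456^9724=7725  456^9725=9257  456^9726=7681  456^9727=1696  456^9728=10693
  456^9729=12341  456^9730=1146  456^9731=9953  456^9732=12482  456^9733=2927
  456^9734=9394  456^9735=7638  456^9736=7094  456^9737=9090
Found 9090 at exponent 9737.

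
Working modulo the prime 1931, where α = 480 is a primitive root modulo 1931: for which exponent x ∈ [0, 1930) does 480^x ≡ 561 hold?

765

Baby-step giant-step with m = ceil(sqrt(1930)) = 44.
Baby table (480^j mod 1931 for j=0..43):
  0:1  1:480  2:611  3:1699  4:638  5:1142  6:1687  7:671
  8:1534  9:609  10:739  11:1347  12:1606  13:411  14:318  15:91
  16:1198  17:1533  18:129  19:128  20:1579  21:968  22:1200  23:562
  24:1351  25:1595  26:924  27:1321  28:712  29:1904  30:557  31:882
  32:471  33:153  34:62  35:795  36:1193  37:1064  38:936  39:1288
  40:320  41:1051  42:489  43:1069
Giant step factor: 480^(-44) ≡ 1105 (mod 1931).
Scan 561·1105^i mod 1931 for i = 0, 1, …:
  i=0: 561   i=1: 54   i=2: 1740   i=3: 1355
  i=4: 750   i=5: 351   i=6: 1655   i=7: 118
  i=8: 1013   i=9: 1316     …   i=16: 800
  i=17: 1533
Match at i=17, j=17: x = 17·44 + 17 = 765.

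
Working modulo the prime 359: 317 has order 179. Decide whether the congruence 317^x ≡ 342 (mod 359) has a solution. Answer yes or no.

342 ∈ ⟨317⟩ iff 342^179 ≡ 1 (mod 359), since |⟨317⟩| = 179.
342^179 mod 359 = 358.
Since 358 ≠ 1, 342 does not lie in the subgroup.

no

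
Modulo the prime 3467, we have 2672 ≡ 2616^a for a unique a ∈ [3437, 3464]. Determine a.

Compute 2616^3437 mod 3467 = 3394, then multiply by 2616 repeatedly:
  2616^3437=3394  2616^3438=3184  2616^3439=1610  2616^3440=2822  2616^3441=1109
  2616^3442=2732  2616^3443=1425  2616^3444=775  2616^3445=2672
Found 2672 at exponent 3445.

3445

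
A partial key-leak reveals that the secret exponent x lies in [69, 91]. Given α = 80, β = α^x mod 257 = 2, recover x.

Compute 80^69 mod 257 = 216, then multiply by 80 repeatedly:
  80^69=216  80^70=61  80^71=254  80^72=17  80^73=75
  80^74=89  80^75=181  80^76=88  80^77=101  80^78=113
  80^79=45  80^80=2
Found 2 at exponent 80.

80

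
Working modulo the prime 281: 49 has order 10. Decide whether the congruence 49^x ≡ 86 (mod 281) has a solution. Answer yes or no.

yes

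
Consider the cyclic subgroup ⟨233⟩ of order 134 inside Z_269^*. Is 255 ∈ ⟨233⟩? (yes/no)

yes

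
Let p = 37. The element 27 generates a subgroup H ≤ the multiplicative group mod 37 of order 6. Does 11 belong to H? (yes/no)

yes

⟨27⟩ has order 6; its elements mod 37 are {1, 10, 11, 26, 27, 36}.
11 is in this set.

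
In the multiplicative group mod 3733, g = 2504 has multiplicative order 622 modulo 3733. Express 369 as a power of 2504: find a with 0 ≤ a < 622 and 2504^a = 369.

173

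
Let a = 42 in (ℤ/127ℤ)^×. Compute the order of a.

The order of 42 must divide p − 1 = 126 = 2 · 3^2 · 7.
Divisors: 1, 2, 3, 6, 7, 9, 14, 18, 21, 42, 63, 126.
Check each in increasing order: 42^1 ≡ 42;  42^2 ≡ 113;  42^3 ≡ 47;  42^6 ≡ 50;  42^7 ≡ 68;  42^9 ≡ 64;  42^14 ≡ 52;  42^18 ≡ 32;  42^21 ≡ 107;  42^42 ≡ 19;  42^63 ≡ 1.
Smallest exponent giving 1 is 63.

63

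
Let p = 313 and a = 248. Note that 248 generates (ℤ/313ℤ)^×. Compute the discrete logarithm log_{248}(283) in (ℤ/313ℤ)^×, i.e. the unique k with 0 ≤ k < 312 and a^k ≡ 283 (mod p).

237

Baby-step giant-step with m = ceil(sqrt(312)) = 18.
Baby table (248^j mod 313 for j=0..17):
  0:1  1:248  2:156  3:189  4:235  5:62  6:39  7:282
  8:137  9:172  10:88  11:227  12:269  13:43  14:22  15:135
  16:302  17:89
Giant step factor: 248^(-18) ≡ 114 (mod 313).
Scan 283·114^i mod 313 for i = 0, 1, …:
  i=0: 283   i=1: 23   i=2: 118   i=3: 306
  i=4: 141   i=5: 111   i=6: 134   i=7: 252
  i=8: 245   i=9: 73   i=10: 184   i=11: 5
  i=12: 257   i=13: 189
Match at i=13, j=3: k = 13·18 + 3 = 237.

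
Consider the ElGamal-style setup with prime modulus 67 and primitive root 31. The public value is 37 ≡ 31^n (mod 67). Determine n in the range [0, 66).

44

Baby-step giant-step with m = ceil(sqrt(66)) = 9.
Baby table (31^j mod 67 for j=0..8):
  0:1  1:31  2:23  3:43  4:60  5:51  6:40  7:34
  8:49
Giant step factor: 31^(-9) ≡ 3 (mod 67).
Scan 37·3^i mod 67 for i = 0, 1, …:
  i=0: 37   i=1: 44   i=2: 65   i=3: 61
  i=4: 49
Match at i=4, j=8: n = 4·9 + 8 = 44.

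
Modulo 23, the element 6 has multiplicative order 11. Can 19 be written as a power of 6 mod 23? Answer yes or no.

no

19 ∈ ⟨6⟩ iff 19^11 ≡ 1 (mod 23), since |⟨6⟩| = 11.
19^11 mod 23 = 22.
Since 22 ≠ 1, 19 does not lie in the subgroup.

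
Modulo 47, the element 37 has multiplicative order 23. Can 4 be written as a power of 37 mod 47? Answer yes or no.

yes

4 ∈ ⟨37⟩ iff 4^23 ≡ 1 (mod 47), since |⟨37⟩| = 23.
4^23 mod 47 = 1.
Since 1 = 1, 4 lies in the subgroup.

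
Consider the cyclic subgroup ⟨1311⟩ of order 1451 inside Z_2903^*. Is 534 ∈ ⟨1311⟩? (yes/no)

534 ∈ ⟨1311⟩ iff 534^1451 ≡ 1 (mod 2903), since |⟨1311⟩| = 1451.
534^1451 mod 2903 = 1.
Since 1 = 1, 534 lies in the subgroup.

yes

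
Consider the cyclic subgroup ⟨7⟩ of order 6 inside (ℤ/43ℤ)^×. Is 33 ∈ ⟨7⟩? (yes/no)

⟨7⟩ has order 6; its elements mod 43 are {1, 6, 7, 36, 37, 42}.
33 is not in this set.

no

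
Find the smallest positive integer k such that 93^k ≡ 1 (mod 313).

104

The order of 93 must divide p − 1 = 312 = 2^3 · 3 · 13.
Divisors: 1, 2, 3, 4, 6, 8, 12, 13, 24, 26, 39, 52, 78, 104, 156, 312.
Check each in increasing order: 93^1 ≡ 93;  93^2 ≡ 198;  93^3 ≡ 260;  93^4 ≡ 79;  93^6 ≡ 305;  93^8 ≡ 294;  93^12 ≡ 64;  93^13 ≡ 5;  93^24 ≡ 27;  93^26 ≡ 25;  93^39 ≡ 125;  93^52 ≡ 312;  93^78 ≡ 288;  93^104 ≡ 1.
Smallest exponent giving 1 is 104.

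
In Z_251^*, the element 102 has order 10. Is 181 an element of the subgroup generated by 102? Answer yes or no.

⟨102⟩ has order 10; its elements mod 251 are {1, 20, 32, 102, 113, 138, 149, 219, 231, 250}.
181 is not in this set.

no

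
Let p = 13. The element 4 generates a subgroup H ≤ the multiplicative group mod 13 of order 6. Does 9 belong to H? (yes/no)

yes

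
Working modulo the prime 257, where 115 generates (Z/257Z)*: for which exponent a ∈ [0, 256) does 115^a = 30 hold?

Baby-step giant-step with m = ceil(sqrt(256)) = 16.
Baby table (115^j mod 257 for j=0..15):
  0:1  1:115  2:118  3:206  4:46  5:150  6:31  7:224
  8:60  9:218  10:141  11:24  12:190  13:5  14:61  15:76
Giant step factor: 115^(-16) ≡ 129 (mod 257).
Scan 30·129^i mod 257 for i = 0, 1, …:
  i=0: 30   i=1: 15   i=2: 136   i=3: 68
  i=4: 34   i=5: 17   i=6: 137   i=7: 197
  i=8: 227   i=9: 242     …   i=14: 120
  i=15: 60
Match at i=15, j=8: a = 15·16 + 8 = 248.

248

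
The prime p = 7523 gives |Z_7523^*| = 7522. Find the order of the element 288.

7522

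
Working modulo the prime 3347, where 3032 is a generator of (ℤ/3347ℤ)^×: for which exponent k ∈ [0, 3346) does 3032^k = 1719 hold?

175

Baby-step giant-step with m = ceil(sqrt(3346)) = 58.
Baby table (3032^j mod 3347 for j=0..57):
  0:1  1:3032  2:2162  3:1758  4:1832  5:1951  6:1283  7:842
  8:2530  9:2983  10:862  11:2924  12:2712  13:2552  14:2747  15:1568
  16:1436  17:2852  18:1963  19:850  20:10  21:197  22:1538  23:845
  24:1585  25:2775  26:2789  27:1726  28:1871  29:3054  30:1926  31:2464
  32:344  33:2091  34:694  35:2292  36:972  37:1744  38:2895  39:1806
  40:100  41:1970  42:1992  43:1756  44:2462  45:974  46:1114  47:525
  48:1975  49:417  50:2525  51:1211  52:93  53:828  54:246  55:2838
  56:3026  57:705
Giant step factor: 3032^(-58) ≡ 1187 (mod 3347).
Scan 1719·1187^i mod 3347 for i = 0, 1, …:
  i=0: 1719   i=1: 2130   i=2: 1325   i=3: 3032
Match at i=3, j=1: k = 3·58 + 1 = 175.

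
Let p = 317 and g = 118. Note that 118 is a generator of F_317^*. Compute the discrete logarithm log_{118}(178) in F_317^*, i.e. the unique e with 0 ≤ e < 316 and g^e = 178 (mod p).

153

Baby-step giant-step with m = ceil(sqrt(316)) = 18.
Baby table (118^j mod 317 for j=0..17):
  0:1  1:118  2:293  3:21  4:259  5:130  6:124  7:50
  8:194  9:68  10:99  11:270  12:160  13:177  14:281  15:190
  16:230  17:195
Giant step factor: 118^(-18) ≡ 196 (mod 317).
Scan 178·196^i mod 317 for i = 0, 1, …:
  i=0: 178   i=1: 18   i=2: 41   i=3: 111
  i=4: 200   i=5: 209   i=6: 71   i=7: 285
  i=8: 68
Match at i=8, j=9: e = 8·18 + 9 = 153.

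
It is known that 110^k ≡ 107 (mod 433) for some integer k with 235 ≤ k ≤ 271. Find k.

269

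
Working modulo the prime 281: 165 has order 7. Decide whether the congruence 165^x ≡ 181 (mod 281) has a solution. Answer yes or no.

⟨165⟩ has order 7; its elements mod 281 are {1, 59, 79, 109, 165, 181, 249}.
181 is in this set.

yes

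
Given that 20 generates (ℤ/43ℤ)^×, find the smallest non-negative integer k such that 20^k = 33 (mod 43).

19

Successive powers of 20 modulo 43:
  20^0=1  20^1=20  20^2=13  20^3=2  20^4=40  20^5=26
  20^6=4  20^7=37  20^8=9  20^9=8  20^10=31  20^11=18
  20^12=16  20^13=19  20^14=36  20^15=32  20^16=38  20^17=29
  20^18=21  20^19=33
So 20^19 ≡ 33 (mod 43), giving k = 19.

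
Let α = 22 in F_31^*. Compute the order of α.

30

The order of 22 must divide p − 1 = 30 = 2 · 3 · 5.
Divisors: 1, 2, 3, 5, 6, 10, 15, 30.
Check each in increasing order: 22^1 ≡ 22;  22^2 ≡ 19;  22^3 ≡ 15;  22^5 ≡ 6;  22^6 ≡ 8;  22^10 ≡ 5;  22^15 ≡ 30;  22^30 ≡ 1.
Smallest exponent giving 1 is 30.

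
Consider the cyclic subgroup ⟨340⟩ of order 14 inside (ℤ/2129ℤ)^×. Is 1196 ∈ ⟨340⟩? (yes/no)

⟨340⟩ has order 14; its elements mod 2129 are {1, 272, 340, 425, 531, 634, 933, 1196, 1495, 1598, 1704, 1789, 1857, 2128}.
1196 is in this set.

yes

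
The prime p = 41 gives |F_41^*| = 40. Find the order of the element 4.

10

The order of 4 must divide p − 1 = 40 = 2^3 · 5.
Divisors: 1, 2, 4, 5, 8, 10, 20, 40.
Check each in increasing order: 4^1 ≡ 4;  4^2 ≡ 16;  4^4 ≡ 10;  4^5 ≡ 40;  4^8 ≡ 18;  4^10 ≡ 1.
Smallest exponent giving 1 is 10.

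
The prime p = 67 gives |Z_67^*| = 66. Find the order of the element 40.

The order of 40 must divide p − 1 = 66 = 2 · 3 · 11.
Divisors: 1, 2, 3, 6, 11, 22, 33, 66.
Check each in increasing order: 40^1 ≡ 40;  40^2 ≡ 59;  40^3 ≡ 15;  40^6 ≡ 24;  40^11 ≡ 1.
Smallest exponent giving 1 is 11.

11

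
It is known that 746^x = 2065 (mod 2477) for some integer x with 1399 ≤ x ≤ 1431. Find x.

1417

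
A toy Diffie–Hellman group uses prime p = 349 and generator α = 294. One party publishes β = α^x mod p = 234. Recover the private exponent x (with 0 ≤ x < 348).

Baby-step giant-step with m = ceil(sqrt(348)) = 19.
Baby table (294^j mod 349 for j=0..18):
  0:1  1:294  2:233  3:98  4:194  5:149  6:181  7:166
  8:293  9:288  10:214  11:96  12:304  13:32  14:334  15:127
  16:344  17:275  18:231
Giant step factor: 294^(-19) ≡ 99 (mod 349).
Scan 234·99^i mod 349 for i = 0, 1, …:
  i=0: 234   i=1: 132   i=2: 155   i=3: 338
  i=4: 307   i=5: 30   i=6: 178   i=7: 172
  i=8: 276   i=9: 102   i=10: 326   i=11: 166
Match at i=11, j=7: x = 11·19 + 7 = 216.

216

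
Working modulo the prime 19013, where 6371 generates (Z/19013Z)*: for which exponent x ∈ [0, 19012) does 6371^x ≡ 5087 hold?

Baby-step giant-step with m = ceil(sqrt(19012)) = 138.
Baby table (6371^j mod 19013 for j=0..137):
  0:1  1:6371  2:15899  3:10278  4:366  5:12200  6:1056  7:16187
  8:865  9:16158  10:6236  11:11399  12:12382  13:785  14:816  15:8187
  16:6718  17:2115  18:13461  19:11401  20:6111  21:13570  22:2359  23:8919
  24:12105  25:4227  26:7809  27:13131  28:401  29:7029  30:6144  31:14670
  32:13675  33:5859  34:5170  35:7554  36:4631  37:14938  38:9933  39:7879
  40:2789  41:10577  42:3995  43:12751  44:13085  45:11543  46:17182  47:8681
  48:16847  49:3852  50:14322  51:2075  52:5790  53:2870  54:13277  55:17943
  56:8697  57:4705  58:11067  59:7653  60:7931  61:10860  62:753  63:6087
  64:12770  65:1043  66:9416  67:3321  68:15635  69:1478  70:4903  71:17667
  72:18510  73:8584  74:7276  75:1702  76:6032  77:4599  78:1196  79:14516
  80:2204  81:10090  82:437  83:8229  84:8118  85:4418  86:7838  87:7760
  88:5160  89:883  90:16758  91:7223  92:6273  93:18970  94:11242  95:811
  96:14358  97:3275  98:7764  99:11631  100:7440  101:831  102:8687  103:17047
  104:4181  105:18951  106:4271  107:2938  108:9206  109:15334  110:4120  111:10580
  112:4095  113:3409  114:5893  115:12641  116:15756  117:11849  118:8369  119:6447
  120:5757  121:1770  122:1961  123:1990  124:15632  125:1378  126:14245  127:5846
  128:17412  129:10010  130:4108  131:10180  132:3437  133:13164  134:1501  135:18345
  136:3084  137:7735
Giant step factor: 6371^(-138) ≡ 18909 (mod 19013).
Scan 5087·18909^i mod 19013 for i = 0, 1, …:
  i=0: 5087   i=1: 3316   i=2: 16383   i=3: 7338
  i=4: 16381   i=5: 7546   i=6: 13762   i=7: 13740
  i=8: 16028   i=9: 6232   i=10: 17327   i=11: 4227
Match at i=11, j=25: x = 11·138 + 25 = 1543.

1543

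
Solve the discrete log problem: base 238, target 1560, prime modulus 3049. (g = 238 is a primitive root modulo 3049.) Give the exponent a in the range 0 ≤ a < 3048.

1665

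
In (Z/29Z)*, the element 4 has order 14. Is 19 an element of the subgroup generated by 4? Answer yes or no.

19 ∈ ⟨4⟩ iff 19^14 ≡ 1 (mod 29), since |⟨4⟩| = 14.
19^14 mod 29 = 28.
Since 28 ≠ 1, 19 does not lie in the subgroup.

no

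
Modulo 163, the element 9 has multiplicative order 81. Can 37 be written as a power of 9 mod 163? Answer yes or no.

no

37 ∈ ⟨9⟩ iff 37^81 ≡ 1 (mod 163), since |⟨9⟩| = 81.
37^81 mod 163 = 162.
Since 162 ≠ 1, 37 does not lie in the subgroup.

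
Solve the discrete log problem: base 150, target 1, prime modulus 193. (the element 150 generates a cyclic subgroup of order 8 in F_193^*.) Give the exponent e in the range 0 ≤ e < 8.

0

Successive powers of 150 modulo 193:
  150^0=1
So 150^0 ≡ 1 (mod 193), giving e = 0.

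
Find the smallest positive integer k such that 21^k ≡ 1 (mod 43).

The order of 21 must divide p − 1 = 42 = 2 · 3 · 7.
Divisors: 1, 2, 3, 6, 7, 14, 21, 42.
Check each in increasing order: 21^1 ≡ 21;  21^2 ≡ 11;  21^3 ≡ 16;  21^6 ≡ 41;  21^7 ≡ 1.
Smallest exponent giving 1 is 7.

7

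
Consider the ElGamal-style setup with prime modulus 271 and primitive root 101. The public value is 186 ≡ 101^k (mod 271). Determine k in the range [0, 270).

143

Baby-step giant-step with m = ceil(sqrt(270)) = 17.
Baby table (101^j mod 271 for j=0..16):
  0:1  1:101  2:174  3:230  4:195  5:183  6:55  7:135
  8:85  9:184  10:156  11:38  12:44  13:108  14:68  15:93
  16:179
Giant step factor: 101^(-17) ≡ 66 (mod 271).
Scan 186·66^i mod 271 for i = 0, 1, …:
  i=0: 186   i=1: 81   i=2: 197   i=3: 265
  i=4: 146   i=5: 151   i=6: 210   i=7: 39
  i=8: 135
Match at i=8, j=7: k = 8·17 + 7 = 143.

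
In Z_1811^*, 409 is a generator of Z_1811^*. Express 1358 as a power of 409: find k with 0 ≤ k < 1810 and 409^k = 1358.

Baby-step giant-step with m = ceil(sqrt(1810)) = 43.
Baby table (409^j mod 1811 for j=0..42):
  0:1  1:409  2:669  3:160  4:244  5:191  6:246  7:1009
  8:1584  9:1329  10:261  11:1711  12:753  13:107  14:299  15:954
  16:821  17:754  18:516  19:968  20:1114  21:1065  22:945  23:762
  24:166  25:887  26:583  27:1206  28:662  29:919  30:994  31:882
  32:349  33:1483  34:1673  35:1510  36:39  37:1463  38:737  39:807
  40:461  41:205  42:539
Giant step factor: 409^(-43) ≡ 1302 (mod 1811).
Scan 1358·1302^i mod 1811 for i = 0, 1, …:
  i=0: 1358   i=1: 580   i=2: 1784   i=3: 1066
  i=4: 706   i=5: 1035   i=6: 186   i=7: 1309
  i=8: 167   i=9: 114     …   i=35: 634
  i=36: 1463
Match at i=36, j=37: k = 36·43 + 37 = 1585.

1585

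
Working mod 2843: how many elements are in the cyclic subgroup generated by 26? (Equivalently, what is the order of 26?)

2842

The order of 26 must divide p − 1 = 2842 = 2 · 7^2 · 29.
Divisors: 1, 2, 7, 14, 29, 49, 58, 98, 203, 406, 1421, 2842.
Check each in increasing order: 26^1 ≡ 26;  26^2 ≡ 676;  26^7 ≡ 2545;  26^14 ≡ 671;  26^29 ≡ 1635;  26^49 ≡ 2494;  26^58 ≡ 805;  26^98 ≡ 2395;  26^203 ≡ 1242;  26^406 ≡ 1658;  26^1421 ≡ 2842;  26^2842 ≡ 1.
Smallest exponent giving 1 is 2842.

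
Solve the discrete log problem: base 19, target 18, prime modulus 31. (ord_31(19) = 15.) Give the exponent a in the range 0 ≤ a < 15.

Successive powers of 19 modulo 31:
  19^0=1  19^1=19  19^2=20  19^3=8  19^4=28  19^5=5
  19^6=2  19^7=7  19^8=9  19^9=16  19^10=25  19^11=10
  19^12=4  19^13=14  19^14=18
So 19^14 ≡ 18 (mod 31), giving a = 14.

14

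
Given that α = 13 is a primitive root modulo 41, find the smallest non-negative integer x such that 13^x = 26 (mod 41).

Successive powers of 13 modulo 41:
  13^0=1  13^1=13  13^2=5  13^3=24  13^4=25  13^5=38
  13^6=2  13^7=26
So 13^7 ≡ 26 (mod 41), giving x = 7.

7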